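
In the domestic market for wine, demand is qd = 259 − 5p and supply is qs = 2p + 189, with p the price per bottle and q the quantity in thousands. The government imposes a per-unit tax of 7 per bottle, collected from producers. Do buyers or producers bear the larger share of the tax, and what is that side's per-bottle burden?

Producers bear the larger share: 5 per bottle.

Before the tax: set 259 − 5p = 2p + 189 → p* = 10, q* = 209.
With the tax collected from producers, supply shifts: qs = 2(p − 7) + 189.
Solving gives q = 199 with buyers paying 12 and producers receiving 5 (the 7 wedge).
Per-bottle burden: buyers 2, producers 5.
Producers take the larger share because supply is less price-elastic here (demand slope 5 vs supply slope 2).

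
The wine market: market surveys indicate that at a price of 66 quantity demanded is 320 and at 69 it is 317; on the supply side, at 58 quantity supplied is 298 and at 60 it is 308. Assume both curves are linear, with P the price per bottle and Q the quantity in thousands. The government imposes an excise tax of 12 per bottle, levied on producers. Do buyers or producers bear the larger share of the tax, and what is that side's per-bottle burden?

Demand slope: (317 − 320)/(69 − 66) = -1, so Qd = 386 − P.
Supply slope: (308 − 298)/(60 − 58) = 5, so Qs = 5P + 8.
Before the tax: set 386 − P = 5P + 8 → P* = 63, Q* = 323.
With the tax collected from producers, supply shifts: Qs = 5(P − 12) + 8.
Solving gives Q = 313 with buyers paying 73 and producers receiving 61 (the 12 wedge).
Per-bottle burden: buyers 10, producers 2.
Buyers take the larger share because demand is less price-elastic here (demand slope 1 vs supply slope 5).
The less price-elastic side of the market bears the larger share of a per-unit tax.

Buyers bear the larger share: 10 per bottle.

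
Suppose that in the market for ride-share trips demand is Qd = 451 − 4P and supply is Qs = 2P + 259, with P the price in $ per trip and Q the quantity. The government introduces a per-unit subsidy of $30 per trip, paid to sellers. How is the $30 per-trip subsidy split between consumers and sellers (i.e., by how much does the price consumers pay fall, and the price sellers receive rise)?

Without the subsidy, 451 − 4P = 2P + 259 gives 6P = 192, so P* = $32 and Q* = 323.
With a per-unit subsidy paid to sellers, each receives P + 30 per unit sold, so supply becomes Qs = 2(P + 30) + 259.
New equilibrium: consumers pay $22, sellers receive $52, Q = 363. (Wedge: Pb − Ps = −30.)
Gain to consumers: $10; to sellers: $20. (They sum to $30.)

Consumers gain $10 per trip; sellers gain $20 per trip.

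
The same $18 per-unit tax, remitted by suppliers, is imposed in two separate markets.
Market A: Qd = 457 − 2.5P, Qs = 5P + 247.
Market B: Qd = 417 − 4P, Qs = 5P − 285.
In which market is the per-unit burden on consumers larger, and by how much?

Market A: pre-tax P* = $28, Q* = 387; post-tax Q = 357; per-unit burden on consumers = $12.
Market B: pre-tax P* = $78, Q* = 105; post-tax Q = 65; per-unit burden on consumers = $10.
Difference: $12 vs $10 → market A is larger by $2.

Market A, by $2.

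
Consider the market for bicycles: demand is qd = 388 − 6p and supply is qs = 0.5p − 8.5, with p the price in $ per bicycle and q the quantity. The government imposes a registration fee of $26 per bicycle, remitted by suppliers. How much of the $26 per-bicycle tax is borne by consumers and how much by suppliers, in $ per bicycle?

Without the tax, 388 − 6p = 0.5p − 8.5 gives 6.5p = 396.5, so p* = $61 and q* = 22.
With the tax collected from suppliers, supply shifts: qs = 0.5(p − 26) − 8.5.
Solving gives q = 10 with consumers paying $63 and suppliers receiving $37 (the $26 wedge).
Burden on consumers: $2; on suppliers: $24. (They sum to $26.)
The less price-elastic side of the market bears the larger share of a per-unit tax.

Consumers bear $2 per bicycle; suppliers bear $24 per bicycle.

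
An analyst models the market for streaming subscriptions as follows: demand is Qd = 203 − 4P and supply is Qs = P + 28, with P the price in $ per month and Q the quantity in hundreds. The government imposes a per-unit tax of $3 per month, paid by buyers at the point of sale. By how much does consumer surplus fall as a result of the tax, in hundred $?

Consumer surplus falls by $37.08 hundred.

Without the tax, 203 − 4P = P + 28 gives 5P = 175, so P* = $35 and Q* = 63.
With the tax collected from buyers, demand (in seller-price terms) shifts: Qd = 203 − 4(P + 3).
Solving gives Q = 60.6 with buyers paying $35.6 and producers receiving $32.6 (the $3 wedge).
ΔCS is the trapezoid between Q = 60.6 and Q = 63 of height $0.6: ½ · (63 + 60.6) · 0.6 = $37.08.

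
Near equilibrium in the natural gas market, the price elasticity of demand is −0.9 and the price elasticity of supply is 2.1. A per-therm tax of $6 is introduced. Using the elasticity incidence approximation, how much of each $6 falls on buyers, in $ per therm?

Buyers bear ≈ $4.2 per therm.

Incidence ratio: buyers' share ≈ εs / (εs + |εd|) = 2.1 / (2.1 + 0.9) = 0.7.
So buyers bear ≈ 0.7 × $6 = $4.2; sellers bear $1.8.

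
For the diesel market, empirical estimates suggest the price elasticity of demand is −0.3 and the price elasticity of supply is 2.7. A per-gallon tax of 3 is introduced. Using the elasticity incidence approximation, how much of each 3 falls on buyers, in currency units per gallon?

Buyers bear ≈ 2.7 per gallon.

Incidence ratio: buyers' share ≈ εs / (εs + |εd|) = 2.7 / (2.7 + 0.3) = 0.9.
So buyers bear ≈ 0.9 × 3 = 2.7; suppliers bear 0.3.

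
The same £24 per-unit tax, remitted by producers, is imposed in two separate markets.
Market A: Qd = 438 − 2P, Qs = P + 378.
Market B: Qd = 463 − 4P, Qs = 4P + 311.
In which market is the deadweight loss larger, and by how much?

Market B, by £384.

Market A: pre-tax P* = £20, Q* = 398; post-tax Q = 382; deadweight loss = £192.
Market B: pre-tax P* = £19, Q* = 387; post-tax Q = 339; deadweight loss = £576.
Difference: £192 vs £576 → market B is larger by £384.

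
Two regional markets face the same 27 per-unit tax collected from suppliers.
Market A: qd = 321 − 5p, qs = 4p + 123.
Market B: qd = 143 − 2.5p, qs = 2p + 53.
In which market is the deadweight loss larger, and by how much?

Market A, by 405.

Market A: pre-tax p* = 22, q* = 211; post-tax q = 151; deadweight loss = 810.
Market B: pre-tax p* = 20, q* = 93; post-tax q = 63; deadweight loss = 405.
Difference: 810 vs 405 → market A is larger by 405.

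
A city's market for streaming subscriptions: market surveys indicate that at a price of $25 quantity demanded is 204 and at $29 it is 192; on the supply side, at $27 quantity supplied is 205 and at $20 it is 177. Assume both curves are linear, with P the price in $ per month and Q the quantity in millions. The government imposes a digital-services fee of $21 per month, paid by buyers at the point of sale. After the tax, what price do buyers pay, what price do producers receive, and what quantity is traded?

Buyers pay $38; producers receive $17; quantity = 165.

Demand slope: (192 − 204)/(29 − 25) = -3, so Qd = 279 − 3P.
Supply slope: (177 − 205)/(20 − 27) = 4, so Qs = 4P + 97.
Before the tax: set 279 − 3P = 4P + 97 → P* = $26, Q* = 201.
With the tax collected from buyers, demand (in seller-price terms) shifts: Qd = 279 − 3(P + 21).
New equilibrium: buyers pay $38, producers receive $17, Q = 165. (Wedge: Pb − Ps = 21.)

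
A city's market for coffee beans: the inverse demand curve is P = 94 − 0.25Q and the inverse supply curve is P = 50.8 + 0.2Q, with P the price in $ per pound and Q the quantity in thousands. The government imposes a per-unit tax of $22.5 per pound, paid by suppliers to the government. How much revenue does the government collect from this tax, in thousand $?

Tax revenue = $1035 thousand.

Inverting to Q(P) form: Qd = 376 − 4P; Qs = 5P − 254.
Without the tax, 376 − 4P = 5P − 254 gives 9P = 630, so P* = $70 and Q* = 96.
With the tax collected from suppliers, supply shifts: Qs = 5(P − 22.5) − 254.
Solving gives Q = 46 with buyers paying $82.5 and suppliers receiving $60 (the $22.5 wedge).
Revenue = t · Q = 22.5 · 46 = $1035.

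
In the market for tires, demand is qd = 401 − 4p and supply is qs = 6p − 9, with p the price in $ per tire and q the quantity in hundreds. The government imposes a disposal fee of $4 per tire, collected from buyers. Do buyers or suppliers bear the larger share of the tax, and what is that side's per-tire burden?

Without the tax, 401 − 4p = 6p − 9 gives 10p = 410, so p* = $41 and q* = 237.
With the tax collected from buyers, demand (in seller-price terms) shifts: qd = 401 − 4(p + 4).
Solving gives q = 227.4 with buyers paying $43.4 and suppliers receiving $39.4 (the $4 wedge).
Per-tire burden: buyers $2.4, suppliers $1.6.
Buyers take the larger share because demand is less price-elastic here (demand slope 4 vs supply slope 6).

Buyers bear the larger share: $2.4 per tire.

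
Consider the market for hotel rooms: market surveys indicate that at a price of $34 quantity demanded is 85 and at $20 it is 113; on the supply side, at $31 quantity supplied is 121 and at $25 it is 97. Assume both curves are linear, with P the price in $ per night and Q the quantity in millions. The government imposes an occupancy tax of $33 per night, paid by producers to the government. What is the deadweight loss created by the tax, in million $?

Demand slope: (113 − 85)/(20 − 34) = -2, so Qd = 153 − 2P.
Supply slope: (97 − 121)/(25 − 31) = 4, so Qs = 4P − 3.
Without the tax, 153 − 2P = 4P − 3 gives 6P = 156, so P* = $26 and Q* = 101.
With the tax collected from producers, supply shifts: Qs = 4(P − 33) − 3.
New equilibrium: buyers pay $48, producers receive $15, Q = 57. (Wedge: Pb − Ps = 33.)
Quantity falls by |ΔQ| = |101 − 57| = 44.
DWL = ½ · t · |ΔQ| = ½ · 33 · 44 = $726.

Deadweight loss = $726 million.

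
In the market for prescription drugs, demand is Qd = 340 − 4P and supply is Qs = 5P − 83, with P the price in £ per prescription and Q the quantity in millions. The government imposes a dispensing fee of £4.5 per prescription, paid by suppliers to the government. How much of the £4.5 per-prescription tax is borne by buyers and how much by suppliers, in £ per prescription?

Buyers bear £2.5 per prescription; suppliers bear £2 per prescription.

Without the tax, 340 − 4P = 5P − 83 gives 9P = 423, so P* = £47 and Q* = 152.
With the tax collected from suppliers, supply shifts: Qs = 5(P − 4.5) − 83.
Solving gives Q = 142 with buyers paying £49.5 and suppliers receiving £45 (the £4.5 wedge).
Burden on buyers: £2.5; on suppliers: £2. (They sum to £4.5.)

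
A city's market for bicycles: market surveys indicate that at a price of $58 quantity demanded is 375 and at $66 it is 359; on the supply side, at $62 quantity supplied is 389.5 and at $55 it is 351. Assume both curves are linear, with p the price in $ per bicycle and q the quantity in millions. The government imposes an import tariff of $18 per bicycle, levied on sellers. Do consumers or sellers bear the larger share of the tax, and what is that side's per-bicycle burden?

Demand slope: (359 − 375)/(66 − 58) = -2, so qd = 491 − 2p.
Supply slope: (351 − 389.5)/(55 − 62) = 5.5, so qs = 5.5p + 48.5.
Without the tax, 491 − 2p = 5.5p + 48.5 gives 7.5p = 442.5, so p* = $59 and q* = 373.
With the tax collected from sellers, supply shifts: qs = 5.5(p − 18) + 48.5.
New equilibrium: consumers pay $72.2, sellers receive $54.2, q = 346.6. (Wedge: pb − ps = 18.)
Per-bicycle burden: consumers $13.2, sellers $4.8.
Consumers take the larger share because demand is less price-elastic here (demand slope 2 vs supply slope 5.5).
The less price-elastic side of the market bears the larger share of a per-unit tax.

Consumers bear the larger share: $13.2 per bicycle.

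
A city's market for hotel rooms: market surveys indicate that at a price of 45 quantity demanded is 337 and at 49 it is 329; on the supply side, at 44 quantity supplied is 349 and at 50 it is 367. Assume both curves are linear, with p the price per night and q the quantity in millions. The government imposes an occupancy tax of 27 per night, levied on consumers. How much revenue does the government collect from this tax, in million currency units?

Tax revenue = 8386.2 million.

Demand slope: (329 − 337)/(49 − 45) = -2, so qd = 427 − 2p.
Supply slope: (367 − 349)/(50 − 44) = 3, so qs = 3p + 217.
Before the tax: set 427 − 2p = 3p + 217 → p* = 42, q* = 343.
With the tax collected from consumers, demand (in seller-price terms) shifts: qd = 427 − 2(p + 27).
New equilibrium: consumers pay 58.2, sellers receive 31.2, q = 310.6. (Wedge: pb − ps = 27.)
Revenue = t · Q = 27 · 310.6 = 8386.2.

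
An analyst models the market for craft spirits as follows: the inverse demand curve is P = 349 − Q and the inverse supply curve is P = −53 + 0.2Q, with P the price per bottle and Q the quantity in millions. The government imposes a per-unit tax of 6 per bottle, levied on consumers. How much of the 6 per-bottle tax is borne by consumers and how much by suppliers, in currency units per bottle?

Consumers bear 5 per bottle; suppliers bear 1 per bottle.

Rewrite in direct form: Qd = 349 − P and Qs = 5P + 265.
Before the tax: set 349 − P = 5P + 265 → P* = 14, Q* = 335.
With the tax collected from consumers, demand (in seller-price terms) shifts: Qd = 349 − (P + 6).
Solving gives Q = 330 with consumers paying 19 and suppliers receiving 13 (the 6 wedge).
Burden on consumers: 5; on suppliers: 1. (They sum to 6.)
The less price-elastic side of the market bears the larger share of a per-unit tax.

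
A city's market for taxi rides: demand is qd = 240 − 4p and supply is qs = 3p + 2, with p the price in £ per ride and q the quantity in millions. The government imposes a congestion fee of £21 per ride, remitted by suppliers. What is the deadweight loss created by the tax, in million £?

Without the tax, 240 − 4p = 3p + 2 gives 7p = 238, so p* = £34 and q* = 104.
With the tax collected from suppliers, supply shifts: qs = 3(p − 21) + 2.
Solving gives q = 68 with buyers paying £43 and suppliers receiving £22 (the £21 wedge).
Quantity falls by |ΔQ| = |104 − 68| = 36.
DWL = ½ · t · |ΔQ| = ½ · 21 · 36 = £378.

Deadweight loss = £378 million.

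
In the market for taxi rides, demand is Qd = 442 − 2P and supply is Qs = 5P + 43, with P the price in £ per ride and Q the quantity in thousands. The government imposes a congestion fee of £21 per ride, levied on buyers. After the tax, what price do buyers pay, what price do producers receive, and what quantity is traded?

Buyers pay £72; producers receive £51; quantity = 298.

Without the tax, 442 − 2P = 5P + 43 gives 7P = 399, so P* = £57 and Q* = 328.
With the tax collected from buyers, demand (in seller-price terms) shifts: Qd = 442 − 2(P + 21).
Solving gives Q = 298 with buyers paying £72 and producers receiving £51 (the £21 wedge).
The less price-elastic side of the market bears the larger share of a per-unit tax.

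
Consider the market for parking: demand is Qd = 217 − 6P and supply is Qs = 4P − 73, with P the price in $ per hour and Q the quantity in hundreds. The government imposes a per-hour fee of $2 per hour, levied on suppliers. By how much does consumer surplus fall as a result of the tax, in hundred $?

Consumer surplus falls by $32.48 hundred.

Before the tax: set 217 − 6P = 4P − 73 → P* = $29, Q* = 43.
With the tax collected from suppliers, supply shifts: Qs = 4(P − 2) − 73.
New equilibrium: buyers pay $29.8, suppliers receive $27.8, Q = 38.2. (Wedge: Pb − Ps = 2.)
ΔCS is the trapezoid between Q = 38.2 and Q = 43 of height $0.8: ½ · (43 + 38.2) · 0.8 = $32.48.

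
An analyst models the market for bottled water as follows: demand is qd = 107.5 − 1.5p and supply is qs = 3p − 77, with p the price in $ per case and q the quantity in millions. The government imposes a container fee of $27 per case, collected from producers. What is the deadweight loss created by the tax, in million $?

Deadweight loss = $364.5 million.

Before the tax: set 107.5 − 1.5p = 3p − 77 → p* = $41, q* = 46.
With the tax collected from producers, supply shifts: qs = 3(p − 27) − 77.
New equilibrium: consumers pay $59, producers receive $32, q = 19. (Wedge: pb − ps = 27.)
Quantity falls by |ΔQ| = |46 − 19| = 27.
DWL = ½ · t · |ΔQ| = ½ · 27 · 27 = $364.5.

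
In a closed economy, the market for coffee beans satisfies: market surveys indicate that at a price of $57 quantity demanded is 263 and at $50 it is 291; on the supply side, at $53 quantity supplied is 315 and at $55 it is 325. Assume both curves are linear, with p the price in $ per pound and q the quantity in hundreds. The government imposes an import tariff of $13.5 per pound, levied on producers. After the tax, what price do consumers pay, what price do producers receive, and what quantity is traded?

Consumers pay $56.5; producers receive $43; quantity = 265.

Demand slope: (291 − 263)/(50 − 57) = -4, so qd = 491 − 4p.
Supply slope: (325 − 315)/(55 − 53) = 5, so qs = 5p + 50.
Without the tax, 491 − 4p = 5p + 50 gives 9p = 441, so p* = $49 and q* = 295.
With the tax collected from producers, supply shifts: qs = 5(p − 13.5) + 50.
Solving gives q = 265 with consumers paying $56.5 and producers receiving $43 (the $13.5 wedge).
The less price-elastic side of the market bears the larger share of a per-unit tax.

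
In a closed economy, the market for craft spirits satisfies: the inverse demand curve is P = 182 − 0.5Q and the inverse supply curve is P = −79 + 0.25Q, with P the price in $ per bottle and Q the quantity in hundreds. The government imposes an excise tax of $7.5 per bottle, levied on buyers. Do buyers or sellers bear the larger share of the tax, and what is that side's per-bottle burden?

Rewrite in direct form: Qd = 364 − 2P and Qs = 4P + 316.
Without the tax, 364 − 2P = 4P + 316 gives 6P = 48, so P* = $8 and Q* = 348.
With the tax collected from buyers, demand (in seller-price terms) shifts: Qd = 364 − 2(P + 7.5).
Solving gives Q = 338 with buyers paying $13 and sellers receiving $5.5 (the $7.5 wedge).
Per-bottle burden: buyers $5, sellers $2.5.
Buyers take the larger share because demand is less price-elastic here (demand slope 2 vs supply slope 4).
The less price-elastic side of the market bears the larger share of a per-unit tax.

Buyers bear the larger share: $5 per bottle.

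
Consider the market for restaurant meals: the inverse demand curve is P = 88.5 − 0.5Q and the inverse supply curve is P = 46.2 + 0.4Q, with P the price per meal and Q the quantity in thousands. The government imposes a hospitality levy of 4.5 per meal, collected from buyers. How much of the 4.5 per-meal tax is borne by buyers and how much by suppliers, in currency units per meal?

Rewrite in direct form: Qd = 177 − 2P and Qs = 2.5P − 115.5.
Before the tax: set 177 − 2P = 2.5P − 115.5 → P* = 65, Q* = 47.
With the tax collected from buyers, demand (in seller-price terms) shifts: Qd = 177 − 2(P + 4.5).
New equilibrium: buyers pay 67.5, suppliers receive 63, Q = 42. (Wedge: Pb − Ps = 4.5.)
Burden on buyers: 2.5; on suppliers: 2. (They sum to 4.5.)
The less price-elastic side of the market bears the larger share of a per-unit tax.

Buyers bear 2.5 per meal; suppliers bear 2 per meal.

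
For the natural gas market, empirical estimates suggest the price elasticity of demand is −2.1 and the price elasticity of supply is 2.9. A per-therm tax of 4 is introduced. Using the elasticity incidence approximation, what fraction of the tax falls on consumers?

Consumers' share ≈ 0.58.

Incidence ratio: consumers' share ≈ εs / (εs + |εd|) = 2.9 / (2.9 + 2.1) = 0.58.
Supply is the more elastic side, so consumers bear the larger share.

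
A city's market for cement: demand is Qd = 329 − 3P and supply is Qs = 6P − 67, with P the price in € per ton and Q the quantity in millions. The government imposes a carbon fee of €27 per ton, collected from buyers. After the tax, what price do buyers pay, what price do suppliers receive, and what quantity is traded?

Buyers pay €62; suppliers receive €35; quantity = 143.

Without the tax, 329 − 3P = 6P − 67 gives 9P = 396, so P* = €44 and Q* = 197.
With the tax collected from buyers, demand (in seller-price terms) shifts: Qd = 329 − 3(P + 27).
Solving gives Q = 143 with buyers paying €62 and suppliers receiving €35 (the €27 wedge).
The less price-elastic side of the market bears the larger share of a per-unit tax.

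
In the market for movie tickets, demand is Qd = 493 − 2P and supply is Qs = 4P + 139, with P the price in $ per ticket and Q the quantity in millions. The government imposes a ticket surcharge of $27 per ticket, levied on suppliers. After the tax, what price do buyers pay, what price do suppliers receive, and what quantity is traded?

Buyers pay $77; suppliers receive $50; quantity = 339.

Without the tax, 493 − 2P = 4P + 139 gives 6P = 354, so P* = $59 and Q* = 375.
With the tax collected from suppliers, supply shifts: Qs = 4(P − 27) + 139.
Solving gives Q = 339 with buyers paying $77 and suppliers receiving $50 (the $27 wedge).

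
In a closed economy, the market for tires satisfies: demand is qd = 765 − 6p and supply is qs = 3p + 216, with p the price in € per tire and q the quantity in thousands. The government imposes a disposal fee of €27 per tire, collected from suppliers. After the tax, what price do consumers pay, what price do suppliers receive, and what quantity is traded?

Before the tax: set 765 − 6p = 3p + 216 → p* = €61, q* = 399.
With the tax collected from suppliers, supply shifts: qs = 3(p − 27) + 216.
New equilibrium: consumers pay €70, suppliers receive €43, q = 345. (Wedge: pb − ps = 27.)

Consumers pay €70; suppliers receive €43; quantity = 345.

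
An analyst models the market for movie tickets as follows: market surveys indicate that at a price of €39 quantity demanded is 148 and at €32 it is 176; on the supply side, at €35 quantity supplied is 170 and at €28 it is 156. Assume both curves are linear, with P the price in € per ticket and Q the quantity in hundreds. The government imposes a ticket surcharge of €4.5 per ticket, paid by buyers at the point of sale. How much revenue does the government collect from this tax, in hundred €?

Tax revenue = €729 hundred.

Demand slope: (176 − 148)/(32 − 39) = -4, so Qd = 304 − 4P.
Supply slope: (156 − 170)/(28 − 35) = 2, so Qs = 2P + 100.
Without the tax, 304 − 4P = 2P + 100 gives 6P = 204, so P* = €34 and Q* = 168.
With the tax collected from buyers, demand (in seller-price terms) shifts: Qd = 304 − 4(P + 4.5).
New equilibrium: buyers pay €35.5, sellers receive €31, Q = 162. (Wedge: Pb − Ps = 4.5.)
Revenue = t · Q = 4.5 · 162 = €729.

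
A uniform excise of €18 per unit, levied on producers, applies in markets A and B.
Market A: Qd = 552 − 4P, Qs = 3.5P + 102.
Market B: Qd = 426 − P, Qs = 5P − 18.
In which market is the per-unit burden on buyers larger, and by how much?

Market B, by €6.6.

Market A: pre-tax P* = €60, Q* = 312; post-tax Q = 278.4; per-unit burden on buyers = €8.4.
Market B: pre-tax P* = €74, Q* = 352; post-tax Q = 337; per-unit burden on buyers = €15.
Difference: €8.4 vs €15 → market B is larger by €6.6.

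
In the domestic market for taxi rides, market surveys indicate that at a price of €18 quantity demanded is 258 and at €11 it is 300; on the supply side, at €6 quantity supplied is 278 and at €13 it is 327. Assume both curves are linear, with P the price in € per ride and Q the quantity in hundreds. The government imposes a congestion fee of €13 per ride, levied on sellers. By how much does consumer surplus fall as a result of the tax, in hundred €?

Consumer surplus falls by €1995 hundred.

Demand slope: (300 − 258)/(11 − 18) = -6, so Qd = 366 − 6P.
Supply slope: (327 − 278)/(13 − 6) = 7, so Qs = 7P + 236.
Before the tax: set 366 − 6P = 7P + 236 → P* = €10, Q* = 306.
With the tax collected from sellers, supply shifts: Qs = 7(P − 13) + 236.
New equilibrium: consumers pay €17, sellers receive €4, Q = 264. (Wedge: Pb − Ps = 13.)
ΔCS is the trapezoid between Q = 264 and Q = 306 of height €7: ½ · (306 + 264) · 7 = €1995.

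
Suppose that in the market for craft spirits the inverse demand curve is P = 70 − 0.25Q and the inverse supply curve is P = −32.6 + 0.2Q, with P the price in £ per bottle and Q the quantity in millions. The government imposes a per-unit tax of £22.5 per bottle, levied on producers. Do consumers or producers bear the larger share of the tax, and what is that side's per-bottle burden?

Rewrite in direct form: Qd = 280 − 4P and Qs = 5P + 163.
Without the tax, 280 − 4P = 5P + 163 gives 9P = 117, so P* = £13 and Q* = 228.
With the tax collected from producers, supply shifts: Qs = 5(P − 22.5) + 163.
New equilibrium: consumers pay £25.5, producers receive £3, Q = 178. (Wedge: Pb − Ps = 22.5.)
Per-bottle burden: consumers £12.5, producers £10.
Consumers take the larger share because demand is less price-elastic here (demand slope 4 vs supply slope 5).
The less price-elastic side of the market bears the larger share of a per-unit tax.

Consumers bear the larger share: £12.5 per bottle.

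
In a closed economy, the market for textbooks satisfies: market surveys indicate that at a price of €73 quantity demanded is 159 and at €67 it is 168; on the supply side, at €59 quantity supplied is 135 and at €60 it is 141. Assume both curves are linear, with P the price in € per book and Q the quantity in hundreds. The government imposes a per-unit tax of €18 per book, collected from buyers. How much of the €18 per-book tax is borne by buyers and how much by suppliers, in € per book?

Buyers bear €14.4 per book; suppliers bear €3.6 per book.

Demand slope: (168 − 159)/(67 − 73) = -1.5, so Qd = 268.5 − 1.5P.
Supply slope: (141 − 135)/(60 − 59) = 6, so Qs = 6P − 219.
Without the tax, 268.5 − 1.5P = 6P − 219 gives 7.5P = 487.5, so P* = €65 and Q* = 171.
With the tax collected from buyers, demand (in seller-price terms) shifts: Qd = 268.5 − 1.5(P + 18).
Solving gives Q = 149.4 with buyers paying €79.4 and suppliers receiving €61.4 (the €18 wedge).
Burden on buyers: €14.4; on suppliers: €3.6. (They sum to €18.)
The less price-elastic side of the market bears the larger share of a per-unit tax.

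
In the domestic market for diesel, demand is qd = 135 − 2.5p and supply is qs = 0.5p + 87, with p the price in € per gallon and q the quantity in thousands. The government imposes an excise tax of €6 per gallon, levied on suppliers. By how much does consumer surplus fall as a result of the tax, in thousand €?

Consumer surplus falls by €93.75 thousand.

Without the tax, 135 − 2.5p = 0.5p + 87 gives 3p = 48, so p* = €16 and q* = 95.
With the tax collected from suppliers, supply shifts: qs = 0.5(p − 6) + 87.
New equilibrium: consumers pay €17, suppliers receive €11, q = 92.5. (Wedge: pb − ps = 6.)
ΔCS is the trapezoid between Q = 92.5 and Q = 95 of height €1: ½ · (95 + 92.5) · 1 = €93.75.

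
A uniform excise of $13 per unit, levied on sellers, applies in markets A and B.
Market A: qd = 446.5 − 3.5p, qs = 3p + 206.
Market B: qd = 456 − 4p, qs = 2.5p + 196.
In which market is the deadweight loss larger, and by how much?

Market A: pre-tax p* = $37, q* = 317; post-tax q = 296; deadweight loss = $136.5.
Market B: pre-tax p* = $40, q* = 296; post-tax q = 276; deadweight loss = $130.
Difference: $136.5 vs $130 → market A is larger by $6.5.

Market A, by $6.5.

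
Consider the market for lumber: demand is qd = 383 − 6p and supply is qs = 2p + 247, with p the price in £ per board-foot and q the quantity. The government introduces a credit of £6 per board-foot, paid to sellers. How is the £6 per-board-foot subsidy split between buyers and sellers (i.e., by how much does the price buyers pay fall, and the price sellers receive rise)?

Buyers gain £1.5 per board-foot; sellers gain £4.5 per board-foot.

Without the subsidy, 383 − 6p = 2p + 247 gives 8p = 136, so p* = £17 and q* = 281.
With a per-unit subsidy paid to sellers, each receives p + 6 per unit sold, so supply becomes qs = 2(p + 6) + 247.
New equilibrium: buyers pay £15.5, sellers receive £21.5, q = 290. (Wedge: pb − ps = −6.)
Gain to buyers: £1.5; to sellers: £4.5. (They sum to £6.)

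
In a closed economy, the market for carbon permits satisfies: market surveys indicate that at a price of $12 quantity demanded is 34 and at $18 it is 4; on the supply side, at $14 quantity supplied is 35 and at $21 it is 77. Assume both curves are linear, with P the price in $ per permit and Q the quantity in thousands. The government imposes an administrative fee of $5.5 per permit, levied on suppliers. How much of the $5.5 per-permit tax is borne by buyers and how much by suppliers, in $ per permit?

Demand slope: (4 − 34)/(18 − 12) = -5, so Qd = 94 − 5P.
Supply slope: (77 − 35)/(21 − 14) = 6, so Qs = 6P − 49.
Before the tax: set 94 − 5P = 6P − 49 → P* = $13, Q* = 29.
With the tax collected from suppliers, supply shifts: Qs = 6(P − 5.5) − 49.
New equilibrium: buyers pay $16, suppliers receive $10.5, Q = 14. (Wedge: Pb − Ps = 5.5.)
Burden on buyers: $3; on suppliers: $2.5. (They sum to $5.5.)

Buyers bear $3 per permit; suppliers bear $2.5 per permit.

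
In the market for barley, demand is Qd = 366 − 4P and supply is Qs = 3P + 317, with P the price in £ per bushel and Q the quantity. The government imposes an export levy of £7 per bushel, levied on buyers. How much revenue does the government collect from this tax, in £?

Tax revenue = £2282.

Without the tax, 366 − 4P = 3P + 317 gives 7P = 49, so P* = £7 and Q* = 338.
With the tax collected from buyers, demand (in seller-price terms) shifts: Qd = 366 − 4(P + 7).
Solving gives Q = 326 with buyers paying £10 and sellers receiving £3 (the £7 wedge).
Revenue = t · Q = 7 · 326 = £2282.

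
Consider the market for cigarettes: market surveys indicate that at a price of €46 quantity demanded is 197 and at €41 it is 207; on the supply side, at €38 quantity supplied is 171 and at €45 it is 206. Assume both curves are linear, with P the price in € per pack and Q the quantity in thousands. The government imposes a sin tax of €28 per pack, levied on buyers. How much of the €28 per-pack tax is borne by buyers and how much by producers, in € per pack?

Buyers bear €20 per pack; producers bear €8 per pack.

Demand slope: (207 − 197)/(41 − 46) = -2, so Qd = 289 − 2P.
Supply slope: (206 − 171)/(45 − 38) = 5, so Qs = 5P − 19.
Without the tax, 289 − 2P = 5P − 19 gives 7P = 308, so P* = €44 and Q* = 201.
With the tax collected from buyers, demand (in seller-price terms) shifts: Qd = 289 − 2(P + 28).
Solving gives Q = 161 with buyers paying €64 and producers receiving €36 (the €28 wedge).
Burden on buyers: €20; on producers: €8. (They sum to €28.)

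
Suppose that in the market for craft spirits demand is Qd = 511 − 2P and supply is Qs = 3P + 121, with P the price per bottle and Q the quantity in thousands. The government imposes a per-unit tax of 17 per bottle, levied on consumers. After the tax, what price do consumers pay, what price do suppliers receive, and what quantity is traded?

Consumers pay 88.2; suppliers receive 71.2; quantity = 334.6.

Before the tax: set 511 − 2P = 3P + 121 → P* = 78, Q* = 355.
With the tax collected from consumers, demand (in seller-price terms) shifts: Qd = 511 − 2(P + 17).
Solving gives Q = 334.6 with consumers paying 88.2 and suppliers receiving 71.2 (the 17 wedge).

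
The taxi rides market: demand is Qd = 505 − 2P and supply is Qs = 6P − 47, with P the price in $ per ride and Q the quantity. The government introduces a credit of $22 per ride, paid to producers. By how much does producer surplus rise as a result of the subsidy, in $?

Producer surplus rises by $2109.25.

Before the subsidy: set 505 − 2P = 6P − 47 → P* = $69, Q* = 367.
With a per-unit subsidy paid to producers, each receives P + 22 per unit sold, so supply becomes Qs = 6(P + 22) − 47.
Solving gives Q = 400 with consumers paying $52.5 and producers receiving $74.5 (the $22 wedge).
ΔPS is the trapezoid between Q = 400 and Q = 367 of height $5.5: ½ · (367 + 400) · 5.5 = $2109.25.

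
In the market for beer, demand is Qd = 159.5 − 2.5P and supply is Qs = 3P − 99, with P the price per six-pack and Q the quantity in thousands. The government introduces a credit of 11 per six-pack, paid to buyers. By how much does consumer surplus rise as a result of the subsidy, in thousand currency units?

Without the subsidy, 159.5 − 2.5P = 3P − 99 gives 5.5P = 258.5, so P* = 47 and Q* = 42.
With a per-unit subsidy paid to buyers, each effectively pays P − 11, so demand becomes Qd = 159.5 − 2.5(P − 11).
New equilibrium: buyers pay 41, suppliers receive 52, Q = 57. (Wedge: Pb − Ps = −11.)
ΔCS is the trapezoid between Q = 57 and Q = 42 of height 6: ½ · (42 + 57) · 6 = 297.

Consumer surplus rises by 297 thousand.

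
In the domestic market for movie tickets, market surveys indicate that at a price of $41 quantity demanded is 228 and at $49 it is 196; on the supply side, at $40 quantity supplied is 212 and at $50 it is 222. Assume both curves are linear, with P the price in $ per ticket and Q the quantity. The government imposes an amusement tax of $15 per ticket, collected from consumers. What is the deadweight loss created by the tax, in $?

Deadweight loss = $90.

Demand slope: (196 − 228)/(49 − 41) = -4, so Qd = 392 − 4P.
Supply slope: (222 − 212)/(50 − 40) = 1, so Qs = P + 172.
Without the tax, 392 − 4P = P + 172 gives 5P = 220, so P* = $44 and Q* = 216.
With the tax collected from consumers, demand (in seller-price terms) shifts: Qd = 392 − 4(P + 15).
New equilibrium: consumers pay $47, suppliers receive $32, Q = 204. (Wedge: Pb − Ps = 15.)
Quantity falls by |ΔQ| = |216 − 204| = 12.
DWL = ½ · t · |ΔQ| = ½ · 15 · 12 = $90.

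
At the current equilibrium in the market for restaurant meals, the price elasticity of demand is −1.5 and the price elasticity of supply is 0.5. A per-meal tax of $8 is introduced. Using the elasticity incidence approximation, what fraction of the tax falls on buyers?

Buyers' share ≈ 0.25.

Incidence ratio: buyers' share ≈ εs / (εs + |εd|) = 0.5 / (0.5 + 1.5) = 0.25.
Supply is the less elastic side, so buyers bear the smaller share.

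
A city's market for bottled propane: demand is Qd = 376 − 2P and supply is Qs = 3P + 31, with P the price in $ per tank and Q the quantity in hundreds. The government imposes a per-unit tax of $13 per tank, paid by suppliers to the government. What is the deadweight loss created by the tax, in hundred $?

Without the tax, 376 − 2P = 3P + 31 gives 5P = 345, so P* = $69 and Q* = 238.
With the tax collected from suppliers, supply shifts: Qs = 3(P − 13) + 31.
Solving gives Q = 222.4 with consumers paying $76.8 and suppliers receiving $63.8 (the $13 wedge).
Quantity falls by |ΔQ| = |238 − 222.4| = 15.6.
DWL = ½ · t · |ΔQ| = ½ · 13 · 15.6 = $101.4.

Deadweight loss = $101.4 hundred.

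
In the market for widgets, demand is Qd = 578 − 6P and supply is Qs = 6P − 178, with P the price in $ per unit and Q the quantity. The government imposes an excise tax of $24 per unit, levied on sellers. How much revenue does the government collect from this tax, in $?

Without the tax, 578 − 6P = 6P − 178 gives 12P = 756, so P* = $63 and Q* = 200.
With the tax collected from sellers, supply shifts: Qs = 6(P − 24) − 178.
Solving gives Q = 128 with buyers paying $75 and sellers receiving $51 (the $24 wedge).
Revenue = t · Q = 24 · 128 = $3072.

Tax revenue = $3072.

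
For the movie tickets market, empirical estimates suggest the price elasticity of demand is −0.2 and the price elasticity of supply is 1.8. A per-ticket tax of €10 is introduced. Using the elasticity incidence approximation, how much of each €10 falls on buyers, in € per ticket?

Buyers bear ≈ €9 per ticket.

Incidence ratio: buyers' share ≈ εs / (εs + |εd|) = 1.8 / (1.8 + 0.2) = 0.9.
So buyers bear ≈ 0.9 × €10 = €9; producers bear €1.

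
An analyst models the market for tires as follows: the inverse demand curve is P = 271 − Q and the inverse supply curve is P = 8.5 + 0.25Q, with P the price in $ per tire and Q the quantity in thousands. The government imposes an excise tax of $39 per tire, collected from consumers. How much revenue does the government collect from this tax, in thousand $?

Tax revenue = $6973.2 thousand.

Rewrite in direct form: Qd = 271 − P and Qs = 4P − 34.
Before the tax: set 271 − P = 4P − 34 → P* = $61, Q* = 210.
With the tax collected from consumers, demand (in seller-price terms) shifts: Qd = 271 − (P + 39).
New equilibrium: consumers pay $92.2, sellers receive $53.2, Q = 178.8. (Wedge: Pb − Ps = 39.)
Revenue = t · Q = 39 · 178.8 = $6973.2.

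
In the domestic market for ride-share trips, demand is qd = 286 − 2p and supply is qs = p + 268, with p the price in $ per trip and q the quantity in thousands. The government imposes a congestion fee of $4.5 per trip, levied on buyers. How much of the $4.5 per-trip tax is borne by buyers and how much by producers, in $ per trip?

Before the tax: set 286 − 2p = p + 268 → p* = $6, q* = 274.
With the tax collected from buyers, demand (in seller-price terms) shifts: qd = 286 − 2(p + 4.5).
New equilibrium: buyers pay $7.5, producers receive $3, q = 271. (Wedge: pb − ps = 4.5.)
Burden on buyers: $1.5; on producers: $3. (They sum to $4.5.)
The less price-elastic side of the market bears the larger share of a per-unit tax.

Buyers bear $1.5 per trip; producers bear $3 per trip.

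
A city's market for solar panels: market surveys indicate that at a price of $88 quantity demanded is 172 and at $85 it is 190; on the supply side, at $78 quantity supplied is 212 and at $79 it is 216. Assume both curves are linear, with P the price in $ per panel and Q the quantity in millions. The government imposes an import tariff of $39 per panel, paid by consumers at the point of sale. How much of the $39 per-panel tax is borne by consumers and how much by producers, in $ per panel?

Consumers bear $15.6 per panel; producers bear $23.4 per panel.

Demand slope: (190 − 172)/(85 − 88) = -6, so Qd = 700 − 6P.
Supply slope: (216 − 212)/(79 − 78) = 4, so Qs = 4P − 100.
Before the tax: set 700 − 6P = 4P − 100 → P* = $80, Q* = 220.
With the tax collected from consumers, demand (in seller-price terms) shifts: Qd = 700 − 6(P + 39).
New equilibrium: consumers pay $95.6, producers receive $56.6, Q = 126.4. (Wedge: Pb − Ps = 39.)
Burden on consumers: $15.6; on producers: $23.4. (They sum to $39.)
The less price-elastic side of the market bears the larger share of a per-unit tax.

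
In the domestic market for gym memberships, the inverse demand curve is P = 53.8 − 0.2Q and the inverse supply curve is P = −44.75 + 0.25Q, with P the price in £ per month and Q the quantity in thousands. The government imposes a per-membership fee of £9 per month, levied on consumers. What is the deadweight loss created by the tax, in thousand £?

Rewrite in direct form: Qd = 269 − 5P and Qs = 4P + 179.
Before the tax: set 269 − 5P = 4P + 179 → P* = £10, Q* = 219.
With the tax collected from consumers, demand (in seller-price terms) shifts: Qd = 269 − 5(P + 9).
New equilibrium: consumers pay £14, suppliers receive £5, Q = 199. (Wedge: Pb − Ps = 9.)
Quantity falls by |ΔQ| = |219 − 199| = 20.
DWL = ½ · t · |ΔQ| = ½ · 9 · 20 = £90.

Deadweight loss = £90 thousand.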